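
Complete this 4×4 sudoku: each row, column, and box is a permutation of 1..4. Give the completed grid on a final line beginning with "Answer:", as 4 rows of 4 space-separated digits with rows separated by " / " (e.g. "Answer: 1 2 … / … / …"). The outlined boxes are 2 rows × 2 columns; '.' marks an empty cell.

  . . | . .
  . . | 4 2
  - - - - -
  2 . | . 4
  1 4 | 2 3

Step 1. [r2c1∈{3}] only 3 remains possible at r2c1 ⇒ r2c1=3.
Step 2. [r1c4∈{1}] r1c4's peers cover all but 1, so r1c4=1.
Step 3. [r3c3∈{1}] only 1 remains possible at r3c3 ⇒ r3c3=1.
Step 4. [r1c3∈{3}] r1c3 is down to just 3. So r1c3=3.
Step 5. [r2c2∈{1}] r2c2 is down to just 1 ⇒ r2c2=1.
Step 6. [r1c1∈{4}] r1c1 is down to just 4, so r1c1=4.
Step 7. [r3c2∈{3}] nothing but 3 survives at r3c2. So r3c2=3.
Step 8. [r1c2∈{2}] only 2 remains possible at r1c2 ⇒ r1c2=2.

Answer: 4 2 3 1 / 3 1 4 2 / 2 3 1 4 / 1 4 2 3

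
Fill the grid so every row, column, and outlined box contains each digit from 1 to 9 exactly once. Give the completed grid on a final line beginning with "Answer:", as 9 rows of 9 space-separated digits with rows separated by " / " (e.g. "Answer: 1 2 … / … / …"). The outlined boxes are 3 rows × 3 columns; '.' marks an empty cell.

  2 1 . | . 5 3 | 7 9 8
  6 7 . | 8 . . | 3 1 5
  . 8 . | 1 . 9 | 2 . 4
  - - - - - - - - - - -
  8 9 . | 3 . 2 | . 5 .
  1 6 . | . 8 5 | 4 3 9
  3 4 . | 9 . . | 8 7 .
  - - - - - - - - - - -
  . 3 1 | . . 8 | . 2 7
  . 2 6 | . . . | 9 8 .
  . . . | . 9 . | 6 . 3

Step 1. [r4c5∈{1,4,6,7}] in row 4, 4 fits only at r4c5, so r4c5=4.
Step 2. [r9c2∈{5}] nothing but 5 survives at r9c2. So r9c2=5.
Step 3. [r9c6∈{1,4,7}] in row 9, 1 fits only at r9c6, so r9c6=1.
Step 4. [r8c6∈{4,7}] in col 6, 7 fits only at r8c6, so r8c6=7.
Step 5. [r8c1∈{4}] r8c1's peers cover all but 4, so r8c1=4.
Step 6. [r7c4∈{4,5,6}] row 7 places 4 nowhere but r7c4 ⇒ r7c4=4.
Step 7. [r6c9∈{1,2,6}] across col 9, 2 lands solely at r6c9, so r6c9=2.
Step 8. [r4c3∈{7}] r4c3 has the single candidate 7 ⇒ r4c3=7.
Step 9. [r7c5∈{6}] r7c5 has the single candidate 6. So r7c5=6.
Step 10. [r6c3∈{5}] only 5 remains possible at r6c3, so r6c3=5.
Step 11. [r4c7∈{1}] nothing but 1 survives at r4c7. So r4c7=1.
Step 12. [r1c3∈{4}] nothing but 4 survives at r1c3. So r1c3=4.
Step 13. [r6c6∈{6}] r6c6's peers cover all but 6, so r6c6=6.
Step 14. [r7c1∈{9}] r7c1 has the single candidate 9, so r7c1=9.
Step 15. [r9c3∈{8}] nothing but 8 survives at r9c3 ⇒ r9c3=8.
Step 16. [r3c8∈{6}] only 6 remains possible at r3c8. So r3c8=6.
Step 17. [r1c4∈{6}] r1c4 is down to just 6 ⇒ r1c4=6.
Step 18. [r3c5∈{7}] only 7 remains possible at r3c5. So r3c5=7.
Step 19. [r9c1∈{7}] only 7 remains possible at r9c1, so r9c1=7.
Step 20. [r3c3∈{3}] r3c3 has the single candidate 3. So r3c3=3.
Step 21. [r7c7∈{5}] nothing but 5 survives at r7c7 ⇒ r7c7=5.
Step 22. [r4c9∈{6}] only 6 remains possible at r4c9. So r4c9=6.
Step 23. [r2c6∈{4}] nothing but 4 survives at r2c6. So r2c6=4.
Step 24. [r3c1∈{5}] r3c1 has the single candidate 5. So r3c1=5.
Step 25. [r2c3∈{9}] r2c3's peers cover all but 9. So r2c3=9.
Step 26. [r5c4∈{7}] r5c4 is down to just 7, so r5c4=7.
Step 27. [r5c3∈{2}] only 2 remains possible at r5c3. So r5c3=2.
Step 28. [r2c5∈{2}] r2c5's peers cover all but 2 ⇒ r2c5=2.
Step 29. [r8c5∈{3}] r8c5 is down to just 3, so r8c5=3.
Step 30. [r6c5∈{1}] nothing but 1 survives at r6c5 ⇒ r6c5=1.
Step 31. [r9c4∈{2}] only 2 remains possible at r9c4, so r9c4=2.
Step 32. [r8c9∈{1}] only 1 remains possible at r8c9 ⇒ r8c9=1.
Step 33. [r9c8∈{4}] only 4 remains possible at r9c8 ⇒ r9c8=4.
Step 34. [r8c4∈{5}] r8c4's peers cover all but 5 ⇒ r8c4=5.

Answer: 2 1 4 6 5 3 7 9 8 / 6 7 9 8 2 4 3 1 5 / 5 8 3 1 7 9 2 6 4 / 8 9 7 3 4 2 1 5 6 / 1 6 2 7 8 5 4 3 9 / 3 4 5 9 1 6 8 7 2 / 9 3 1 4 6 8 5 2 7 / 4 2 6 5 3 7 9 8 1 / 7 5 8 2 9 1 6 4 3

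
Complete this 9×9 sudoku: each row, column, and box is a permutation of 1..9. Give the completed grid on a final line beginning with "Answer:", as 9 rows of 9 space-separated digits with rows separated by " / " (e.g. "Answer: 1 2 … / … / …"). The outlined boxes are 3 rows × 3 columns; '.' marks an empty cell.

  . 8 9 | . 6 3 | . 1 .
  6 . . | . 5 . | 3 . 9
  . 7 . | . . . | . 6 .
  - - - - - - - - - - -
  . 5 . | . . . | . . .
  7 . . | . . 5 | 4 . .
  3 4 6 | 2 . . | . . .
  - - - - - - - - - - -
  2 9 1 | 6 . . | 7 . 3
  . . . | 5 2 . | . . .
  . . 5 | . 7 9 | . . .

Step 1. [r5c9∈{1,2,6,8}] across row 5, 6 lands solely at r5c9, so r5c9=6.
Step 2. [r9c4∈{1,3,4,8}] in box 8, 3 fits only at r9c4 ⇒ r9c4=3.
Step 3. [r8c6∈{1,4,8}] box 8 places 1 nowhere but r8c6, so r8c6=1.
Step 4. [r4c1∈{1,8,9}] r4c1 is the only open cell in col 1 admitting 9, so r4c1=9.
Step 5. [r3c1∈{1,4,5}] r3c1 is the only open cell in col 1 admitting 1. So r3c1=1.
Step 6. [r2c4∈{1,4,7,8}] row 2 places 1 nowhere but r2c4. So r2c4=1.
Step 7. [r2c2∈{2}] nothing but 2 survives at r2c2 ⇒ r2c2=2.
Step 8. [r2c3∈{4}] nothing but 4 survives at r2c3, so r2c3=4.
Step 9. [r3c6∈{2,4,8}] across col 6, 2 lands solely at r3c6, so r3c6=2.
Step 10. [r4c6∈{4,6,7,8}] in row 4, 6 fits only at r4c6 ⇒ r4c6=6.
Step 11. [r7c8∈{4,5,8}] across row 7, 5 lands solely at r7c8, so r7c8=5.
Step 12. [r7c6∈{4,8}] 4 has one home in col 6: r7c6 ⇒ r7c6=4.
Step 13. [r7c5∈{8}] nothing but 8 survives at r7c5. So r7c5=8.
Step 14. [r8c3∈{3,7,8}] in row 8, 7 fits only at r8c3 ⇒ r8c3=7.
Step 15. [r1c1∈{5}] r1c1's peers cover all but 5, so r1c1=5.
Step 16. [r1c7∈{2}] only 2 remains possible at r1c7, so r1c7=2.
Step 17. [r9c2∈{6}] r9c2 is down to just 6 ⇒ r9c2=6.
Step 18. [r8c7∈{6,8,9}] across row 8, 6 lands solely at r8c7. So r8c7=6.
Step 19. [r6c7∈{1,5,8,9}] 9 has one home in col 7: r6c7 ⇒ r6c7=9.
Step 20. [r6c9∈{1,5,7,8}] across row 6, 5 lands solely at r6c9. So r6c9=5.
Step 21. [r6c5∈{1}] nothing but 1 survives at r6c5. So r6c5=1.
Step 22. [r8c8∈{4,8,9}] across row 8, 9 lands solely at r8c8 ⇒ r8c8=9.
Step 23. [r9c8∈{2,4,8}] across col 8, 4 lands solely at r9c8 ⇒ r9c8=4.
Step 24. [r8c9∈{8}] r8c9's peers cover all but 8. So r8c9=8.
Step 25. [r3c9∈{4}] only 4 remains possible at r3c9, so r3c9=4.
Step 26. [r1c9∈{7}] only 7 remains possible at r1c9 ⇒ r1c9=7.
Step 27. [r2c8∈{8}] r2c8 has the single candidate 8, so r2c8=8.
Step 28. [r4c4∈{4,7,8}] 7 has one home in col 4: r4c4, so r4c4=7.
Step 29. [r4c7∈{1,8}] 8 has one home in col 7: r4c7 ⇒ r4c7=8.
Step 30. [r4c3∈{2}] r4c3's peers cover all but 2 ⇒ r4c3=2.
Step 31. [r3c4∈{8,9}] across row 3, 8 lands solely at r3c4 ⇒ r3c4=8.
Step 32. [r4c8∈{3}] nothing but 3 survives at r4c8, so r4c8=3.
Step 33. [r9c7∈{1}] nothing but 1 survives at r9c7 ⇒ r9c7=1.
Step 34. [r3c5∈{9}] r3c5 is down to just 9 ⇒ r3c5=9.
Step 35. [r5c3∈{8}] r5c3 is down to just 8. So r5c3=8.
Step 36. [r4c9∈{1}] r4c9 is down to just 1, so r4c9=1.
Step 37. [r3c7∈{5}] only 5 remains possible at r3c7 ⇒ r3c7=5.
Step 38. [r9c1∈{8}] nothing but 8 survives at r9c1 ⇒ r9c1=8.
Step 39. [r6c8∈{7}] only 7 remains possible at r6c8, so r6c8=7.
Step 40. [r9c9∈{2}] only 2 remains possible at r9c9. So r9c9=2.
Step 41. [r5c2∈{1}] r5c2 is down to just 1 ⇒ r5c2=1.
Step 42. [r1c4∈{4}] r1c4 is down to just 4. So r1c4=4.
Step 43. [r5c4∈{9}] r5c4 is down to just 9. So r5c4=9.
Step 44. [r3c3∈{3}] r3c3 is down to just 3. So r3c3=3.
Step 45. [r5c8∈{2}] only 2 remains possible at r5c8. So r5c8=2.
Step 46. [r8c2∈{3}] only 3 remains possible at r8c2. So r8c2=3.
Step 47. [r6c6∈{8}] r6c6 is down to just 8 ⇒ r6c6=8.
Step 48. [r5c5∈{3}] r5c5 is down to just 3, so r5c5=3.
Step 49. [r4c5∈{4}] nothing but 4 survives at r4c5, so r4c5=4.
Step 50. [r8c1∈{4}] only 4 remains possible at r8c1 ⇒ r8c1=4.
Step 51. [r2c6∈{7}] r2c6 has the single candidate 7. So r2c6=7.

Answer: 5 8 9 4 6 3 2 1 7 / 6 2 4 1 5 7 3 8 9 / 1 7 3 8 9 2 5 6 4 / 9 5 2 7 4 6 8 3 1 / 7 1 8 9 3 5 4 2 6 / 3 4 6 2 1 8 9 7 5 / 2 9 1 6 8 4 7 5 3 / 4 3 7 5 2 1 6 9 8 / 8 6 5 3 7 9 1 4 2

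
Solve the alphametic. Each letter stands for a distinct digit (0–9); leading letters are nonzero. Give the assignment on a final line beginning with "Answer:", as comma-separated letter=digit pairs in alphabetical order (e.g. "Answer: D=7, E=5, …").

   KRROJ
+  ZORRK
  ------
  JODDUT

Step 1. [col 1: J + K ≡ T (mod 10)] column 1 (J + K ≡ T (mod 10), carry-in 0) doesn't pin J yet; pick J=1 and continue. So J=1.
Step 2. [col 1: J + K ≡ T (mod 10)] no forcing yet in column 1 (carry-in 0); K=7 is free and consistent — try it. So K=7.
Step 3. [col 1: J + K ≡ T (mod 10)] in column 1 we have J+K≡T with carry-in 0; given J=1, K=7 and digits 1,7 already taken and all letters distinct, that pins T to 8, so T=8.
Step 4. [col 2: O + R ≡ U (mod 10)] column 2 (O + R ≡ U (mod 10), carry-in 0) doesn't pin O yet; pick O=4 and continue ⇒ O=4.
Step 5. [col 2: O + R ≡ U (mod 10)] no forcing yet in column 2 (carry-in 0); R=5 is free and consistent — try it, so R=5.
Step 6. [col 2: O + R ≡ U (mod 10)] in column 2 we have O+R≡U with carry-in 0; given O=4, R=5 and digits 1,4,5,7,8 already taken and all letters distinct, that pins U to 9 ⇒ U=9.
Step 7. [col 3: R + R ≡ D (mod 10)] column 3: given R=5, carry-in 0, and digits 1,4,5,7,8,9 already taken and all letters distinct, R+R≡D (mod 10) forces D=0, so D=0.
Step 8. [col 5: K + Z ≡ O (mod 10)] column 5: given K=7, O=4, carry-in 1, and digits 0,1,4,5,7,8,9 already taken and all letters distinct, K+Z≡O (mod 10) forces Z=6, so Z=6.

Answer: D=0, J=1, K=7, O=4, R=5, T=8, U=9, Z=6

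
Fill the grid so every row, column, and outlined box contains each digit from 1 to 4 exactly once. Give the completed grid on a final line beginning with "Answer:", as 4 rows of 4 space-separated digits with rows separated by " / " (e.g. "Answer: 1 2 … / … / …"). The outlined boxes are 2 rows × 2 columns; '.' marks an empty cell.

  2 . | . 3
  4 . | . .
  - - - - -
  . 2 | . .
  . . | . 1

Step 1. [r4c3∈{2,3,4}] row 4 places 2 nowhere but r4c3 ⇒ r4c3=2.
Step 2. [r1c3∈{1,4}] row 1 places 4 nowhere but r1c3, so r1c3=4.
Step 3. [r4c1∈{3}] only 3 remains possible at r4c1, so r4c1=3.
Step 4. [r2c3∈{1}] nothing but 1 survives at r2c3 ⇒ r2c3=1.
Step 5. [r3c4∈{4}] nothing but 4 survives at r3c4, so r3c4=4.
Step 6. [r1c2∈{1}] nothing but 1 survives at r1c2. So r1c2=1.
Step 7. [r3c3∈{3}] r3c3 has the single candidate 3 ⇒ r3c3=3.
Step 8. [r2c4∈{2}] r2c4 has the single candidate 2. So r2c4=2.
Step 9. [r3c1∈{1}] nothing but 1 survives at r3c1. So r3c1=1.
Step 10. [r2c2∈{3}] r2c2's peers cover all but 3. So r2c2=3.
Step 11. [r4c2∈{4}] r4c2 has the single candidate 4 ⇒ r4c2=4.

Answer: 2 1 4 3 / 4 3 1 2 / 1 2 3 4 / 3 4 2 1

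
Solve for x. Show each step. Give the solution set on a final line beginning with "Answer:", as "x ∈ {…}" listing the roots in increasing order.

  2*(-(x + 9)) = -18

Step 1. [2*(-(x + 9)) = -18] LHS = 2·(…); ÷2 both sides, so div: -(x + 9) = -9.
Step 2. [-(x + 9) = -9] flip signs both sides ⇒ neg: x + 9 = 9.
Step 3. [x + 9 = 9] 9 comes off first (subtract 9). So sub: x = 0.

Answer: x ∈ {0}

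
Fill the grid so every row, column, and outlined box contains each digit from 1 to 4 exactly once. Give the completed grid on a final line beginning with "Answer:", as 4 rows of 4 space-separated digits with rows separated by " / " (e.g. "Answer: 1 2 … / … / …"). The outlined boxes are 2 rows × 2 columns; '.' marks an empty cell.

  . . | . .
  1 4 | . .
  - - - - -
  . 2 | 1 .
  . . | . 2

Step 1. [r1c2∈{3}] only 3 remains possible at r1c2. So r1c2=3.
Step 2. [r2c4∈{3}] nothing but 3 survives at r2c4 ⇒ r2c4=3.
Step 3. [r3c4∈{4}] r3c4 has the single candidate 4 ⇒ r3c4=4.
Step 4. [r4c3∈{3}] r4c3 has the single candidate 3, so r4c3=3.
Step 5. [r1c3∈{2,4}] r1c3 is the only open cell in row 1 admitting 4, so r1c3=4.
Step 6. [r4c1∈{4}] r4c1 has the single candidate 4 ⇒ r4c1=4.
Step 7. [r2c3∈{2}] only 2 remains possible at r2c3, so r2c3=2.
Step 8. [r1c4∈{1}] r1c4's peers cover all but 1. So r1c4=1.
Step 9. [r4c2∈{1}] nothing but 1 survives at r4c2, so r4c2=1.
Step 10. [r3c1∈{3}] r3c1 has the single candidate 3 ⇒ r3c1=3.
Step 11. [r1c1∈{2}] only 2 remains possible at r1c1. So r1c1=2.

Answer: 2 3 4 1 / 1 4 2 3 / 3 2 1 4 / 4 1 3 2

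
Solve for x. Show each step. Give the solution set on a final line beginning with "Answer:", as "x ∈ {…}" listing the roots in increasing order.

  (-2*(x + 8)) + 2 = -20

Step 1. [(-2*(x + 8)) + 2 = -20] -2 | LHS and -2 | -20: pull -2 out. So factor: (x + 8) - 1 = 10.
Step 2. [(x + 8) - 1 = 10] peel the -1: add 1 from each side ⇒ sub: x + 8 = 11.
Step 3. [x + 8 = 11] the outer +8 inverts by subtracting 8, so sub: x = 3.

Answer: x ∈ {3}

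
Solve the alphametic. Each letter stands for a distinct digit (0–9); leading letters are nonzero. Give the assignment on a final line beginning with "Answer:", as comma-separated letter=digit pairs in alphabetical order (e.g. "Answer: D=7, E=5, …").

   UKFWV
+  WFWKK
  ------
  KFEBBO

Step 1. [col 1: V + K ≡ O (mod 10)] column 1 (V + K ≡ O (mod 10), carry-in 0) doesn't pin O yet; pick O=0 and continue, so O=0.
Step 2. [col 1: V + K ≡ O (mod 10)] no forcing yet in column 1 (carry-in 0); K=1 is free and consistent — try it. So K=1.
Step 3. [col 1: V + K ≡ O (mod 10)] column 1 reads V+K+carry(0)=O with K=1, O=0; with digits 0,1 already taken and all letters distinct, the only value for V is 9, so V=9.
Step 4. [col 2: W + K ≡ B (mod 10)] no forcing yet in column 2 (carry-in 1); W=4 is free and consistent — try it. So W=4.
Step 5. [col 2: W + K ≡ B (mod 10)] in column 2 we have W+K≡B with carry-in 1; given W=4, K=1 and digits 0,1,4,9 already taken and all letters distinct, that pins B to 6 ⇒ B=6.
Step 6. [col 3: F + W ≡ B (mod 10)] column 3 reads F+W+carry(0)=B with W=4, B=6; with digits 0,1,4,6,9 already taken and all letters distinct, the only value for F is 2, so F=2.
Step 7. [col 4: K + F ≡ E (mod 10)] column 4 reads K+F+carry(0)=E with K=1, F=2; with digits 0,1,2,4,6,9 already taken and all letters distinct, the only value for E is 3, so E=3.
Step 8. [col 5: U + W ≡ F (mod 10)] from column 5 (W=4, F=2, carry-in 0, digits 0,1,2,3,4,6,9 already taken and all letters distinct): U must equal 8 ⇒ U=8.

Answer: B=6, E=3, F=2, K=1, O=0, U=8, V=9, W=4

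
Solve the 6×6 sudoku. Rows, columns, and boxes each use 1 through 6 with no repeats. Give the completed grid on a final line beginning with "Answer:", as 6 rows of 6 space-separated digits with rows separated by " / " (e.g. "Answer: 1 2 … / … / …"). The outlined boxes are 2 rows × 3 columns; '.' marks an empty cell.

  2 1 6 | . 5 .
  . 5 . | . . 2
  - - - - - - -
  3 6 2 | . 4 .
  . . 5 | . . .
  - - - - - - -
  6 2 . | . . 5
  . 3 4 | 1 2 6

Step 1. [r1c6∈{3,4}] col 6 places 4 nowhere but r1c6 ⇒ r1c6=4.
Step 2. [r1c4∈{3}] only 3 remains possible at r1c4 ⇒ r1c4=3.
Step 3. [r4c1∈{1,4}] 1 has one home in col 1: r4c1 ⇒ r4c1=1.
Step 4. [r2c4∈{6}] only 6 remains possible at r2c4, so r2c4=6.
Step 5. [r4c5∈{3,6}] r4c5 is the only open cell in row 4 admitting 6 ⇒ r4c5=6.
Step 6. [r3c4∈{5}] r3c4 is down to just 5. So r3c4=5.
Step 7. [r2c1∈{4}] r2c1 is down to just 4. So r2c1=4.
Step 8. [r2c3∈{3}] r2c3 is down to just 3 ⇒ r2c3=3.
Step 9. [r6c1∈{5}] nothing but 5 survives at r6c1 ⇒ r6c1=5.
Step 10. [r5c3∈{1}] r5c3 has the single candidate 1 ⇒ r5c3=1.
Step 11. [r4c6∈{3}] r4c6 has the single candidate 3, so r4c6=3.
Step 12. [r5c5∈{3}] r5c5 is down to just 3. So r5c5=3.
Step 13. [r3c6∈{1}] r3c6 is down to just 1. So r3c6=1.
Step 14. [r2c5∈{1}] only 1 remains possible at r2c5. So r2c5=1.
Step 15. [r4c4∈{2}] only 2 remains possible at r4c4, so r4c4=2.
Step 16. [r5c4∈{4}] r5c4 is down to just 4. So r5c4=4.
Step 17. [r4c2∈{4}] nothing but 4 survives at r4c2, so r4c2=4.

Answer: 2 1 6 3 5 4 / 4 5 3 6 1 2 / 3 6 2 5 4 1 / 1 4 5 2 6 3 / 6 2 1 4 3 5 / 5 3 4 1 2 6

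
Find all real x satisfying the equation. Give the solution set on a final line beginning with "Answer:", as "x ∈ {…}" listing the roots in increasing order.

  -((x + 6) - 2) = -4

Step 1. [-((x + 6) - 2) = -4] leading − — multiply by −1 ⇒ neg: (x + 6) - 2 = 4.
Step 2. [(x + 6) - 2 = 4] add 2: x sits inside (… - 2) ⇒ sub: x + 6 = 6.
Step 3. [x + 6 = 6] subtract 6: x sits inside (… + 6). So sub: x = 0.

Answer: x ∈ {0}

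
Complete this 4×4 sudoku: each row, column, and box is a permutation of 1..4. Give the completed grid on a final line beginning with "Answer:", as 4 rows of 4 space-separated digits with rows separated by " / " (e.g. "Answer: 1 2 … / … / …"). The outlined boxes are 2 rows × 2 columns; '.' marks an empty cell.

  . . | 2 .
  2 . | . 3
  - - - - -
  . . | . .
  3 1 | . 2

Step 1. [r2c2∈{4}] r2c2 is down to just 4, so r2c2=4.
Step 2. [r4c3∈{4}] r4c3 has the single candidate 4, so r4c3=4.
Step 3. [r3c4∈{1}] r3c4 has the single candidate 1. So r3c4=1.
Step 4. [r1c4∈{4}] r1c4 is down to just 4 ⇒ r1c4=4.
Step 5. [r3c2∈{2}] r3c2's peers cover all but 2, so r3c2=2.
Step 6. [r3c1∈{4}] r3c1's peers cover all but 4. So r3c1=4.
Step 7. [r1c1∈{1}] r1c1 has the single candidate 1 ⇒ r1c1=1.
Step 8. [r2c3∈{1}] only 1 remains possible at r2c3. So r2c3=1.
Step 9. [r3c3∈{3}] only 3 remains possible at r3c3. So r3c3=3.
Step 10. [r1c2∈{3}] nothing but 3 survives at r1c2, so r1c2=3.

Answer: 1 3 2 4 / 2 4 1 3 / 4 2 3 1 / 3 1 4 2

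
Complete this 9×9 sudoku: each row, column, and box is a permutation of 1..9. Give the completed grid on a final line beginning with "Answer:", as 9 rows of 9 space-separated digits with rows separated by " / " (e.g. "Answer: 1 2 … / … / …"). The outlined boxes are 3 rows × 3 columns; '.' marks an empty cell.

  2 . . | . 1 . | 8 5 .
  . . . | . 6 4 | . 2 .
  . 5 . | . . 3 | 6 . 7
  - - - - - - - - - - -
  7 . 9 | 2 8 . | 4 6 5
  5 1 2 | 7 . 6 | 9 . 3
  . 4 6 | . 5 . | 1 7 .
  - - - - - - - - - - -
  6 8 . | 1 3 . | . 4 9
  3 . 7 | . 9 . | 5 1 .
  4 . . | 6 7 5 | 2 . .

Step 1. [r1c4∈{9}] r1c4 is down to just 9, so r1c4=9.
Step 2. [r3c4∈{8}] only 8 remains possible at r3c4 ⇒ r3c4=8.
Step 3. [r2c2∈{3,7,9}] across row 2, 7 lands solely at r2c2 ⇒ r2c2=7.
Step 4. [r2c3∈{1,3,8}] in col 3, 8 fits only at r2c3. So r2c3=8.
Step 5. [r9c9∈{8}] r9c9 has the single candidate 8, so r9c9=8.
Step 6. [r1c3∈{3,4}] across col 3, 3 lands solely at r1c3 ⇒ r1c3=3.
Step 7. [r2c1∈{1,9}] in row 2, 9 fits only at r2c1 ⇒ r2c1=9.
Step 8. [r3c1∈{1}] only 1 remains possible at r3c1 ⇒ r3c1=1.
Step 9. [r7c6∈{2}] r7c6 is down to just 2. So r7c6=2.
Step 10. [r3c5∈{2}] only 2 remains possible at r3c5, so r3c5=2.
Step 11. [r8c6∈{8}] r8c6 has the single candidate 8. So r8c6=8.
Step 12. [r6c9∈{2}] only 2 remains possible at r6c9 ⇒ r6c9=2.
Step 13. [r6c6∈{9}] r6c6 is down to just 9 ⇒ r6c6=9.
Step 14. [r9c2∈{9}] only 9 remains possible at r9c2, so r9c2=9.
Step 15. [r6c4∈{3}] only 3 remains possible at r6c4, so r6c4=3.
Step 16. [r6c1∈{8}] nothing but 8 survives at r6c1. So r6c1=8.
Step 17. [r3c8∈{9}] r3c8 has the single candidate 9. So r3c8=9.
Step 18. [r2c4∈{5}] r2c4's peers cover all but 5. So r2c4=5.
Step 19. [r8c9∈{6}] only 6 remains possible at r8c9. So r8c9=6.
Step 20. [r2c9∈{1}] r2c9's peers cover all but 1 ⇒ r2c9=1.
Step 21. [r4c2∈{3}] nothing but 3 survives at r4c2. So r4c2=3.
Step 22. [r8c2∈{2}] r8c2's peers cover all but 2 ⇒ r8c2=2.
Step 23. [r2c7∈{3}] r2c7 is down to just 3 ⇒ r2c7=3.
Step 24. [r7c3∈{5}] r7c3 has the single candidate 5 ⇒ r7c3=5.
Step 25. [r8c4∈{4}] r8c4 has the single candidate 4. So r8c4=4.
Step 26. [r4c6∈{1}] r4c6 is down to just 1 ⇒ r4c6=1.
Step 27. [r1c6∈{7}] r1c6 is down to just 7 ⇒ r1c6=7.
Step 28. [r9c3∈{1}] nothing but 1 survives at r9c3, so r9c3=1.
Step 29. [r5c5∈{4}] r5c5's peers cover all but 4, so r5c5=4.
Step 30. [r9c8∈{3}] r9c8 has the single candidate 3. So r9c8=3.
Step 31. [r1c2∈{6}] r1c2 has the single candidate 6. So r1c2=6.
Step 32. [r3c3∈{4}] nothing but 4 survives at r3c3 ⇒ r3c3=4.
Step 33. [r7c7∈{7}] r7c7 is down to just 7, so r7c7=7.
Step 34. [r1c9∈{4}] r1c9 has the single candidate 4 ⇒ r1c9=4.
Step 35. [r5c8∈{8}] r5c8 is down to just 8 ⇒ r5c8=8.

Answer: 2 6 3 9 1 7 8 5 4 / 9 7 8 5 6 4 3 2 1 / 1 5 4 8 2 3 6 9 7 / 7 3 9 2 8 1 4 6 5 / 5 1 2 7 4 6 9 8 3 / 8 4 6 3 5 9 1 7 2 / 6 8 5 1 3 2 7 4 9 / 3 2 7 4 9 8 5 1 6 / 4 9 1 6 7 5 2 3 8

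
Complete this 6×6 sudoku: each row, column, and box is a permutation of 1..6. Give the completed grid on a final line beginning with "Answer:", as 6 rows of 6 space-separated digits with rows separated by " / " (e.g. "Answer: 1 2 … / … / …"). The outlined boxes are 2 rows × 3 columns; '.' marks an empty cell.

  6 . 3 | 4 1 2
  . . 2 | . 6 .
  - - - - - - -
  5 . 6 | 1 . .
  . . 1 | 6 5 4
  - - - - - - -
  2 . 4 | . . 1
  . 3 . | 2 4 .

Step 1. [r2c2∈{1,4,5}] col 2 places 1 nowhere but r2c2, so r2c2=1.
Step 2. [r3c6∈{3}] nothing but 3 survives at r3c6, so r3c6=3.
Step 3. [r2c4∈{3,5}] across row 2, 3 lands solely at r2c4 ⇒ r2c4=3.
Step 4. [r6c3∈{5}] r6c3's peers cover all but 5, so r6c3=5.
Step 5. [r3c2∈{2,4}] in row 3, 4 fits only at r3c2 ⇒ r3c2=4.
Step 6. [r6c6∈{6}] r6c6's peers cover all but 6. So r6c6=6.
Step 7. [r6c1∈{1}] nothing but 1 survives at r6c1. So r6c1=1.
Step 8. [r5c2∈{6}] r5c2's peers cover all but 6. So r5c2=6.
Step 9. [r5c4∈{5}] nothing but 5 survives at r5c4. So r5c4=5.
Step 10. [r4c1∈{3}] r4c1's peers cover all but 3, so r4c1=3.
Step 11. [r2c1∈{4}] r2c1's peers cover all but 4 ⇒ r2c1=4.
Step 12. [r3c5∈{2}] r3c5 is down to just 2 ⇒ r3c5=2.
Step 13. [r4c2∈{2}] only 2 remains possible at r4c2. So r4c2=2.
Step 14. [r5c5∈{3}] r5c5's peers cover all but 3. So r5c5=3.
Step 15. [r1c2∈{5}] nothing but 5 survives at r1c2 ⇒ r1c2=5.
Step 16. [r2c6∈{5}] nothing but 5 survives at r2c6. So r2c6=5.

Answer: 6 5 3 4 1 2 / 4 1 2 3 6 5 / 5 4 6 1 2 3 / 3 2 1 6 5 4 / 2 6 4 5 3 1 / 1 3 5 2 4 6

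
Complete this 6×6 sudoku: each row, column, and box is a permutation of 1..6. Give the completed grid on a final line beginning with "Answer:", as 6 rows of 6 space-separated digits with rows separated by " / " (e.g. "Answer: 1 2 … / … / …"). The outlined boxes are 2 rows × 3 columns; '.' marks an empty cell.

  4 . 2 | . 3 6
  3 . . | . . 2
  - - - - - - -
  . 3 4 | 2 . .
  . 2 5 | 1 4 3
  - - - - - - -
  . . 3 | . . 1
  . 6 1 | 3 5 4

Step 1. [r5c5∈{2,6}] across col 5, 2 lands solely at r5c5 ⇒ r5c5=2.
Step 2. [r1c2∈{1,5}] r1c2 is the only open cell in row 1 admitting 1, so r1c2=1.
Step 3. [r2c2∈{5}] r2c2 has the single candidate 5. So r2c2=5.
Step 4. [r4c1∈{6}] nothing but 6 survives at r4c1, so r4c1=6.
Step 5. [r3c5∈{6}] r3c5 is down to just 6 ⇒ r3c5=6.
Step 6. [r3c1∈{1}] only 1 remains possible at r3c1 ⇒ r3c1=1.
Step 7. [r2c5∈{1}] r2c5 is down to just 1, so r2c5=1.
Step 8. [r3c6∈{5}] r3c6's peers cover all but 5. So r3c6=5.
Step 9. [r5c2∈{4}] r5c2 has the single candidate 4 ⇒ r5c2=4.
Step 10. [r1c4∈{5}] nothing but 5 survives at r1c4, so r1c4=5.
Step 11. [r5c1∈{5}] r5c1's peers cover all but 5 ⇒ r5c1=5.
Step 12. [r2c4∈{4}] only 4 remains possible at r2c4. So r2c4=4.
Step 13. [r6c1∈{2}] nothing but 2 survives at r6c1 ⇒ r6c1=2.
Step 14. [r5c4∈{6}] r5c4 is down to just 6. So r5c4=6.
Step 15. [r2c3∈{6}] r2c3's peers cover all but 6 ⇒ r2c3=6.

Answer: 4 1 2 5 3 6 / 3 5 6 4 1 2 / 1 3 4 2 6 5 / 6 2 5 1 4 3 / 5 4 3 6 2 1 / 2 6 1 3 5 4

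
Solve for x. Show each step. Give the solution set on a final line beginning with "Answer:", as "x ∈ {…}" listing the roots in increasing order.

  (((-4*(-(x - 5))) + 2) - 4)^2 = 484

Step 1. [(((-4*(-(x - 5))) + 2) - 4)^2 = 484] 484 ≥ 0, LHS is (·)² — take ±√, so sqrt: ((-4*(-(x - 5))) + 2) - 4 = 22 or -22.
Step 2. [((-4*(-(x - 5))) + 2) - 4 = 22 or -22] 4 comes off first (add 4). So sub: (-4*(-(x - 5))) + 2 = 26 or -18.
Step 3. [(-4*(-(x - 5))) + 2 = 26 or -18] the outer +2 inverts by subtracting 2. So sub: -4*(-(x - 5)) = 24 or -20.
Step 4. [-4*(-(x - 5)) = 24 or -20] leading coefficient -4: divide by -4 ⇒ div: -(x - 5) = -6 or 5.
Step 5. [-(x - 5) = -6 or 5] leading − — multiply by −1, so neg: x - 5 = 6 or -5.
Step 6. [x - 5 = 6 or -5] peel the -5: add 5 from each side ⇒ sub: x = 11 or 0.

Answer: x ∈ {0, 11}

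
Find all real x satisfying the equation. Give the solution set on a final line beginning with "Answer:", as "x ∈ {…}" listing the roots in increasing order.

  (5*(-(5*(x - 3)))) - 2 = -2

Step 1. [(5*(-(5*(x - 3)))) - 2 = -2] 2 comes off first (add 2), so sub: 5*(-(5*(x - 3))) = 0.
Step 2. [5*(-(5*(x - 3))) = 0] divide by the outer 5 ⇒ div: -(5*(x - 3)) = 0.
Step 3. [-(5*(x - 3)) = 0] leading − — multiply by −1 ⇒ neg: 5*(x - 3) = 0.
Step 4. [5*(x - 3) = 0] 5·(inner) — divide through by 5 ⇒ div: x - 3 = 0.
Step 5. [x - 3 = 0] -3 is outermost — add 3 both sides ⇒ sub: x = 3.

Answer: x ∈ {3}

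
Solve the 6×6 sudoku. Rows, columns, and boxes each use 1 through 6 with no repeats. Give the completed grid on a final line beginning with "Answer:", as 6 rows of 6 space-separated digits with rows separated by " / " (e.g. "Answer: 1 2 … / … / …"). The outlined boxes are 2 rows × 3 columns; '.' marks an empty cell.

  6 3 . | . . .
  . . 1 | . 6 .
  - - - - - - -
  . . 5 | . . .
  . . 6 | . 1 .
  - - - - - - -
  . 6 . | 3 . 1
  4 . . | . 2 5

Step 1. [r1c3∈{2,4}] col 3 places 4 nowhere but r1c3, so r1c3=4.
Step 2. [r1c6∈{2}] r1c6 has the single candidate 2 ⇒ r1c6=2.
Step 3. [r3c5∈{3,4}] in col 5, 3 fits only at r3c5. So r3c5=3.
Step 4. [r4c6∈{4}] r4c6 has the single candidate 4. So r4c6=4.
Step 5. [r4c2∈{2}] r4c2's peers cover all but 2, so r4c2=2.
Step 6. [r5c1∈{2,5}] r5c1 is the only open cell in row 5 admitting 5 ⇒ r5c1=5.
Step 7. [r4c4∈{5}] r4c4 is down to just 5, so r4c4=5.
Step 8. [r3c1∈{1}] only 1 remains possible at r3c1, so r3c1=1.
Step 9. [r6c4∈{6}] r6c4 is down to just 6. So r6c4=6.
Step 10. [r4c1∈{3}] only 3 remains possible at r4c1. So r4c1=3.
Step 11. [r2c4∈{4}] r2c4 is down to just 4 ⇒ r2c4=4.
Step 12. [r5c3∈{2}] only 2 remains possible at r5c3. So r5c3=2.
Step 13. [r3c4∈{2}] r3c4's peers cover all but 2. So r3c4=2.
Step 14. [r5c5∈{4}] only 4 remains possible at r5c5. So r5c5=4.
Step 15. [r1c4∈{1}] r1c4's peers cover all but 1 ⇒ r1c4=1.
Step 16. [r1c5∈{5}] nothing but 5 survives at r1c5. So r1c5=5.
Step 17. [r2c1∈{2}] r2c1 has the single candidate 2. So r2c1=2.
Step 18. [r3c2∈{4}] nothing but 4 survives at r3c2, so r3c2=4.
Step 19. [r2c2∈{5}] only 5 remains possible at r2c2, so r2c2=5.
Step 20. [r6c3∈{3}] r6c3's peers cover all but 3 ⇒ r6c3=3.
Step 21. [r2c6∈{3}] nothing but 3 survives at r2c6 ⇒ r2c6=3.
Step 22. [r3c6∈{6}] nothing but 6 survives at r3c6. So r3c6=6.
Step 23. [r6c2∈{1}] r6c2 is down to just 1 ⇒ r6c2=1.

Answer: 6 3 4 1 5 2 / 2 5 1 4 6 3 / 1 4 5 2 3 6 / 3 2 6 5 1 4 / 5 6 2 3 4 1 / 4 1 3 6 2 5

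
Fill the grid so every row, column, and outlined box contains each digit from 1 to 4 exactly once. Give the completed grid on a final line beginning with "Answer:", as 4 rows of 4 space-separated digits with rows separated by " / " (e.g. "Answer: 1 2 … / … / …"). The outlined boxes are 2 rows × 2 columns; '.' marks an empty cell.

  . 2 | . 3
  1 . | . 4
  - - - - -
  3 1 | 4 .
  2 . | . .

Step 1. [r4c4∈{1}] r4c4 has the single candidate 1 ⇒ r4c4=1.
Step 2. [r3c4∈{2}] r3c4's peers cover all but 2, so r3c4=2.
Step 3. [r4c3∈{3}] r4c3's peers cover all but 3. So r4c3=3.
Step 4. [r2c2∈{3}] r2c2 has the single candidate 3 ⇒ r2c2=3.
Step 5. [r4c2∈{4}] r4c2 has the single candidate 4, so r4c2=4.
Step 6. [r1c3∈{1}] r1c3's peers cover all but 1 ⇒ r1c3=1.
Step 7. [r2c3∈{2}] nothing but 2 survives at r2c3 ⇒ r2c3=2.
Step 8. [r1c1∈{4}] r1c1's peers cover all but 4 ⇒ r1c1=4.

Answer: 4 2 1 3 / 1 3 2 4 / 3 1 4 2 / 2 4 3 1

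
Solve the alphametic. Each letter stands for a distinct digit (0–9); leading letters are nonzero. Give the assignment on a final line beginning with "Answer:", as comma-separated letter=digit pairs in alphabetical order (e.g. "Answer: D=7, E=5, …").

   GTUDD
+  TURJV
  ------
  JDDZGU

Step 1. [col 1: D + V ≡ U (mod 10)] V=2 is one option consistent with column 1 (D + V ≡ U (mod 10), carry-in 0) — take it, so V=2.
Step 2. [col 1: D + V ≡ U (mod 10)] no forcing yet in column 1 (carry-in 0); U=6 is free and consistent — try it. So U=6.
Step 3. [col 1: D + V ≡ U (mod 10)] in column 1 we have D+V≡U with carry-in 0; given V=2, U=6 and digits 2,6 already taken and all letters distinct, that pins D to 4 ⇒ D=4.
Step 4. [col 2: D + J ≡ G (mod 10)] G=5 is one option consistent with column 2 (D + J ≡ G (mod 10), carry-in 0) — take it, so G=5.
Step 5. [col 2: D + J ≡ G (mod 10)] in column 2 we have D+J≡G with carry-in 0; given D=4, G=5 and digits 2,4,5,6 already taken and all letters distinct, that pins J to 1. So J=1.
Step 6. [col 3: U + R ≡ Z (mod 10)] no forcing yet in column 3 (carry-in 0); Z=9 is free and consistent — try it. So Z=9.
Step 7. [col 3: U + R ≡ Z (mod 10)] from column 3 (U=6, Z=9, carry-in 0, digits 1,2,4,5,6,9 already taken and all letters distinct): R must equal 3, so R=3.
Step 8. [col 4: T + U ≡ D (mod 10)] column 4: given U=6, D=4, carry-in 0, and digits 1,2,3,4,5,6,9 already taken and all letters distinct, T+U≡D (mod 10) forces T=8, so T=8.

Answer: D=4, G=5, J=1, R=3, T=8, U=6, V=2, Z=9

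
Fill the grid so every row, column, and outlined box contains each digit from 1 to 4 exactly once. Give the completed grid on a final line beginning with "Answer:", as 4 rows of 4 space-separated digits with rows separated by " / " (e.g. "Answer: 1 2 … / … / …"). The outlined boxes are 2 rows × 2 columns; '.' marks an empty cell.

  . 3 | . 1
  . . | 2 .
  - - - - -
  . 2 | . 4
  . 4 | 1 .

Step 1. [r3c1∈{1,3}] 1 has one home in row 3: r3c1. So r3c1=1.
Step 2. [r1c1∈{2,4}] in row 1, 2 fits only at r1c1 ⇒ r1c1=2.
Step 3. [r3c3∈{3}] r3c3 is down to just 3, so r3c3=3.
Step 4. [r2c4∈{3}] nothing but 3 survives at r2c4, so r2c4=3.
Step 5. [r1c3∈{4}] r1c3's peers cover all but 4 ⇒ r1c3=4.
Step 6. [r2c1∈{4}] only 4 remains possible at r2c1, so r2c1=4.
Step 7. [r4c1∈{3}] r4c1 has the single candidate 3, so r4c1=3.
Step 8. [r4c4∈{2}] r4c4's peers cover all but 2 ⇒ r4c4=2.
Step 9. [r2c2∈{1}] only 1 remains possible at r2c2 ⇒ r2c2=1.

Answer: 2 3 4 1 / 4 1 2 3 / 1 2 3 4 / 3 4 1 2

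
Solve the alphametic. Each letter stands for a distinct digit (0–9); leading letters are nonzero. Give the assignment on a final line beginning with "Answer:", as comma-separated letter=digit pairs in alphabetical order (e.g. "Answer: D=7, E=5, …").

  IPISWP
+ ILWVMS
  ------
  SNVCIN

Step 1. [col 1: P + S ≡ N (mod 10)] column 1 (P + S ≡ N (mod 10), carry-in 0) doesn't pin P yet; pick P=5 and continue ⇒ P=5.
Step 2. [col 1: P + S ≡ N (mod 10)] no forcing yet in column 1 (carry-in 0); S=7 is free and consistent — try it, so S=7.
Step 3. [col 1: P + S ≡ N (mod 10)] column 1: given P=5, S=7, carry-in 0, and digits 5,7 already taken and all letters distinct, P+S≡N (mod 10) forces N=2, so N=2.
Step 4. [col 2: W + M ≡ I (mod 10)] column 2 (W + M ≡ I (mod 10), carry-in 1) doesn't pin I yet; pick I=3 and continue, so I=3.
Step 5. [col 2: W + M ≡ I (mod 10)] column 2 (W + M ≡ I (mod 10), carry-in 1) doesn't pin M yet; pick M=4 and continue. So M=4.
Step 6. [col 2: W + M ≡ I (mod 10)] column 2: given M=4, I=3, carry-in 1, and digits 2,3,4,5,7 already taken and all letters distinct, W+M≡I (mod 10) forces W=8 ⇒ W=8.
Step 7. [col 3: S + V ≡ C (mod 10)] in column 3 we have S+V≡C with carry-in 1; given S=7 and digits 2,3,4,5,7,8 already taken and all letters distinct, that pins C to 9 ⇒ C=9.
Step 8. [col 3: S + V ≡ C (mod 10)] column 3: given S=7, C=9, carry-in 1, and digits 2,3,4,5,7,8,9 already taken and all letters distinct, S+V≡C (mod 10) forces V=1, so V=1.
Step 9. [col 5: P + L ≡ N (mod 10)] from column 5 (P=5, N=2, carry-in 1, digits 1,2,3,4,5,7,8,9 already taken and all letters distinct): L must equal 6. So L=6.

Answer: C=9, I=3, L=6, M=4, N=2, P=5, S=7, V=1, W=8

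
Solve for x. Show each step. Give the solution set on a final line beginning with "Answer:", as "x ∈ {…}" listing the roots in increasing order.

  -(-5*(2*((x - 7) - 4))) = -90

Step 1. [-(-5*(2*((x - 7) - 4))) = -90] flip signs both sides. So neg: -5*(2*((x - 7) - 4)) = 90.
Step 2. [-5*(2*((x - 7) - 4)) = 90] -5 out front; divide by -5 ⇒ div: 2*((x - 7) - 4) = -18.
Step 3. [2*((x - 7) - 4) = -18] 2·(inner) — divide through by 2 ⇒ div: (x - 7) - 4 = -9.
Step 4. [(x - 7) - 4 = -9] 4 comes off first (add 4). So sub: x - 7 = -5.
Step 5. [x - 7 = -5] add 7: x sits inside (… - 7). So sub: x = 2.

Answer: x ∈ {2}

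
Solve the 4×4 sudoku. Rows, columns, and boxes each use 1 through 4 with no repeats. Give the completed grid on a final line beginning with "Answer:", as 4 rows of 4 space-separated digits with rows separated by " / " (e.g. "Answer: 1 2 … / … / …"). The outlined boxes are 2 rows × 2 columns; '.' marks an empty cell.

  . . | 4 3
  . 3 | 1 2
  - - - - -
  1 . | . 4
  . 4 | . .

Step 1. [r3c2∈{2}] only 2 remains possible at r3c2. So r3c2=2.
Step 2. [r4c3∈{2,3}] row 4 places 2 nowhere but r4c3. So r4c3=2.
Step 3. [r4c4∈{1}] r4c4 has the single candidate 1 ⇒ r4c4=1.
Step 4. [r2c1∈{4}] only 4 remains possible at r2c1 ⇒ r2c1=4.
Step 5. [r1c1∈{2}] only 2 remains possible at r1c1, so r1c1=2.
Step 6. [r4c1∈{3}] r4c1 has the single candidate 3 ⇒ r4c1=3.
Step 7. [r1c2∈{1}] r1c2's peers cover all but 1, so r1c2=1.
Step 8. [r3c3∈{3}] r3c3 is down to just 3. So r3c3=3.

Answer: 2 1 4 3 / 4 3 1 2 / 1 2 3 4 / 3 4 2 1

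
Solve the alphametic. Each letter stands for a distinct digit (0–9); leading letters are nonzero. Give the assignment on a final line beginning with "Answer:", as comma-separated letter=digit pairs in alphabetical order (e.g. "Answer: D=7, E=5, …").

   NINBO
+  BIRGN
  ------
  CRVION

Step 1. [C] C is the leading digit of a 6-digit sum of two 5-digit numbers; the final carry is exactly 1 ⇒ C=1.
Step 2. [col 1: O + N ≡ N (mod 10)] column 1 reads O+N+carry(0)=N with nothing yet; with digits 1 already taken and all letters distinct, the only value for O is 0. So O=0.
Step 3. [col 1: O + N ≡ N (mod 10)] column 1 (O + N ≡ N (mod 10), carry-in 0) doesn't pin N yet; pick N=8 and continue ⇒ N=8.
Step 4. [col 2: B + G ≡ O (mod 10)] no forcing yet in column 2 (carry-in 0); B=7 is free and consistent — try it. So B=7.
Step 5. [col 2: B + G ≡ O (mod 10)] from column 2 (B=7, O=0, carry-in 0, digits 0,1,7,8 already taken and all letters distinct): G must equal 3. So G=3.
Step 6. [col 3: N + R ≡ I (mod 10)] no forcing yet in column 3 (carry-in 1); R=5 is free and consistent — try it ⇒ R=5.
Step 7. [col 3: N + R ≡ I (mod 10)] from column 3 (N=8, R=5, carry-in 1, digits 0,1,3,5,7,8 already taken and all letters distinct): I must equal 4 ⇒ I=4.
Step 8. [col 4: I + I ≡ V (mod 10)] in column 4 we have I+I≡V with carry-in 1; given I=4 and digits 0,1,3,4,5,7,8 already taken and all letters distinct, that pins V to 9. So V=9.

Answer: B=7, C=1, G=3, I=4, N=8, O=0, R=5, V=9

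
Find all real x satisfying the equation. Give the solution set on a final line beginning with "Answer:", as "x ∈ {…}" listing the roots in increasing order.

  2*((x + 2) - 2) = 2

Step 1. [2*((x + 2) - 2) = 2] 2 out front; divide by 2. So div: (x + 2) - 2 = 1.
Step 2. [(x + 2) - 2 = 1] 2 comes off first (add 2), so sub: x + 2 = 3.
Step 3. [x + 2 = 3] the outer +2 inverts by subtracting 2, so sub: x = 1.

Answer: x ∈ {1}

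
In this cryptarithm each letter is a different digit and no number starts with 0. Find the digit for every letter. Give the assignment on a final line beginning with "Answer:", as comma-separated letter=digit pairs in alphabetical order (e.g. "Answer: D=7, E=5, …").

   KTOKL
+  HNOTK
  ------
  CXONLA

Step 1. [col 1: L + K ≡ A (mod 10)] column 1 (L + K ≡ A (mod 10), carry-in 0) doesn't pin L yet; pick L=3 and continue. So L=3.
Step 2. [C] adding two 5-digit numbers gives at most 5+1 digits, and here it does — C is that final carry and must be 1 ⇒ C=1.
Step 3. [col 1: L + K ≡ A (mod 10)] column 1 (L + K ≡ A (mod 10), carry-in 0) doesn't pin A yet; pick A=0 and continue, so A=0.
Step 4. [col 1: L + K ≡ A (mod 10)] column 1: given L=3, A=0, carry-in 0, and digits 0,1,3 already taken and all letters distinct, L+K≡A (mod 10) forces K=7 ⇒ K=7.
Step 5. [col 2: K + T ≡ L (mod 10)] in column 2 we have K+T≡L with carry-in 1; given K=7, L=3 and digits 0,1,3,7 already taken and all letters distinct, that pins T to 5, so T=5.
Step 6. [col 3: O + O ≡ N (mod 10)] column 3 reads O+O+carry(1)=N with nothing yet; with digits 0,1,3,5,7 already taken and all letters distinct, the only value for N is 9. So N=9.
Step 7. [col 3: O + O ≡ N (mod 10)] column 3 reads O+O+carry(1)=N with N=9; with digits 0,1,3,5,7,9 already taken and all letters distinct, the only value for O is 4 ⇒ O=4.
Step 8. [col 5: K + H ≡ X (mod 10)] in column 5 we have K+H≡X with carry-in 1; given K=7 and digits 0,1,3,4,5,7,9 already taken and all letters distinct, that pins X to 6, so X=6.
Step 9. [col 5: K + H ≡ X (mod 10)] column 5: given K=7, X=6, carry-in 1, and digits 0,1,3,4,5,6,7,9 already taken and all letters distinct, K+H≡X (mod 10) forces H=8 ⇒ H=8.

Answer: A=0, C=1, H=8, K=7, L=3, N=9, O=4, T=5, X=6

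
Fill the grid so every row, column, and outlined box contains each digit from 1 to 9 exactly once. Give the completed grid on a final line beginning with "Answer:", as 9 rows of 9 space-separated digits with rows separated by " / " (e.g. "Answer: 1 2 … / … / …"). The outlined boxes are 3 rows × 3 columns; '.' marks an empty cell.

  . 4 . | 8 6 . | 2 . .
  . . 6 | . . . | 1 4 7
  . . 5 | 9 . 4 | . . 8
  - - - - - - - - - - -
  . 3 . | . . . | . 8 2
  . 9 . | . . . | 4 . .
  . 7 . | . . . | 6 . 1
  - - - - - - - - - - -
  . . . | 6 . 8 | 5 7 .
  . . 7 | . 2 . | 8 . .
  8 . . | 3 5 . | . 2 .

Step 1. [r8c8∈{1,3,6,9}] in col 8, 1 fits only at r8c8. So r8c8=1.
Step 2. [r8c6∈{9}] r8c6 has the single candidate 9, so r8c6=9.
Step 3. [r2c5∈{3}] only 3 remains possible at r2c5. So r2c5=3.
Step 4. [r8c4∈{4}] nothing but 4 survives at r8c4 ⇒ r8c4=4.
Step 5. [r7c5∈{1}] r7c5 has the single candidate 1, so r7c5=1.
Step 6. [r1c6∈{1,5,7}] across box 2, 1 lands solely at r1c6. So r1c6=1.
Step 7. [r7c2∈{2}] r7c2's peers cover all but 2. So r7c2=2.
Step 8. [r3c1∈{1,2,3,7}] across row 3, 2 lands solely at r3c1 ⇒ r3c1=2.
Step 9. [r4c7∈{7,9}] in col 7, 7 fits only at r4c7. So r4c7=7.
Step 10. [r5c4∈{1,2,5,7}] col 4 places 7 nowhere but r5c4. So r5c4=7.
Step 11. [r6c8∈{3,5,9}] across box 6, 9 lands solely at r6c8. So r6c8=9.
Step 12. [r1c9∈{3,5,9}] box 3 places 9 nowhere but r1c9 ⇒ r1c9=9.
Step 13. [r5c9∈{3,5}] col 9 places 5 nowhere but r5c9 ⇒ r5c9=5.
Step 14. [r1c3∈{3}] r1c3 is down to just 3. So r1c3=3.
Step 15. [r4c4∈{1,5}] 1 has one home in col 4: r4c4. So r4c4=1.
Step 16. [r4c3∈{4}] r4c3's peers cover all but 4. So r4c3=4.
Step 17. [r6c1∈{5}] r6c1's peers cover all but 5 ⇒ r6c1=5.
Step 18. [r6c4∈{2}] r6c4 has the single candidate 2. So r6c4=2.
Step 19. [r4c1∈{6}] r4c1's peers cover all but 6 ⇒ r4c1=6.
Step 20. [r7c1∈{3,4,9}] in col 1, 4 fits only at r7c1, so r7c1=4.
Step 21. [r6c3∈{8}] r6c3 is down to just 8 ⇒ r6c3=8.
Step 22. [r5c8∈{3}] r5c8 is down to just 3, so r5c8=3.
Step 23. [r5c1∈{1}] r5c1 is down to just 1 ⇒ r5c1=1.
Step 24. [r9c3∈{1,9}] across col 3, 1 lands solely at r9c3 ⇒ r9c3=1.
Step 25. [r9c2∈{6}] nothing but 6 survives at r9c2 ⇒ r9c2=6.
Step 26. [r2c4∈{5}] r2c4 is down to just 5, so r2c4=5.
Step 27. [r7c9∈{3}] nothing but 3 survives at r7c9. So r7c9=3.
Step 28. [r9c6∈{7}] r9c6 has the single candidate 7 ⇒ r9c6=7.
Step 29. [r9c9∈{4}] r9c9 has the single candidate 4 ⇒ r9c9=4.
Step 30. [r8c2∈{5}] r8c2's peers cover all but 5 ⇒ r8c2=5.
Step 31. [r2c2∈{8}] nothing but 8 survives at r2c2, so r2c2=8.
Step 32. [r6c5∈{4}] nothing but 4 survives at r6c5, so r6c5=4.
Step 33. [r8c9∈{6}] r8c9 has the single candidate 6, so r8c9=6.
Step 34. [r3c8∈{6}] r3c8 is down to just 6, so r3c8=6.
Step 35. [r4c6∈{5}] r4c6 is down to just 5. So r4c6=5.
Step 36. [r3c7∈{3}] r3c7 is down to just 3, so r3c7=3.
Step 37. [r9c7∈{9}] only 9 remains possible at r9c7. So r9c7=9.
Step 38. [r1c8∈{5}] only 5 remains possible at r1c8 ⇒ r1c8=5.
Step 39. [r2c6∈{2}] nothing but 2 survives at r2c6, so r2c6=2.
Step 40. [r4c5∈{9}] only 9 remains possible at r4c5 ⇒ r4c5=9.
Step 41. [r3c5∈{7}] r3c5 is down to just 7 ⇒ r3c5=7.
Step 42. [r2c1∈{9}] r2c1 is down to just 9. So r2c1=9.
Step 43. [r5c6∈{6}] only 6 remains possible at r5c6 ⇒ r5c6=6.
Step 44. [r5c3∈{2}] r5c3 has the single candidate 2. So r5c3=2.
Step 45. [r6c6∈{3}] r6c6 is down to just 3. So r6c6=3.
Step 46. [r1c1∈{7}] nothing but 7 survives at r1c1. So r1c1=7.
Step 47. [r5c5∈{8}] r5c5 is down to just 8 ⇒ r5c5=8.
Step 48. [r7c3∈{9}] r7c3 is down to just 9 ⇒ r7c3=9.
Step 49. [r3c2∈{1}] r3c2 has the single candidate 1 ⇒ r3c2=1.
Step 50. [r8c1∈{3}] nothing but 3 survives at r8c1 ⇒ r8c1=3.

Answer: 7 4 3 8 6 1 2 5 9 / 9 8 6 5 3 2 1 4 7 / 2 1 5 9 7 4 3 6 8 / 6 3 4 1 9 5 7 8 2 / 1 9 2 7 8 6 4 3 5 / 5 7 8 2 4 3 6 9 1 / 4 2 9 6 1 8 5 7 3 / 3 5 7 4 2 9 8 1 6 / 8 6 1 3 5 7 9 2 4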